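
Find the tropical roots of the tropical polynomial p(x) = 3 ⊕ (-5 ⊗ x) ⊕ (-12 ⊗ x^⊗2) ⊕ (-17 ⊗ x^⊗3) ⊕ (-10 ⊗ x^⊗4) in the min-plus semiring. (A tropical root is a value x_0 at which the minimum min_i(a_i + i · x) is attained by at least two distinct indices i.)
Roots: {-7, 5, 7, 8}

Each tropical root is a break point of the lower envelope of the lines y = a_i + i · x (there are 5 lines, with slopes 0, 1, ..., 4). Only the lines that attain the minimum somewhere contribute to roots; other lines are dominated. Here the surviving (envelope) indices are i = 4, i = 3, i = 2, i = 1, i = 0.
Intersections between consecutive envelope lines give the roots: for adjacent envelope indices i < j the intersection is x = (a_i − a_j) / (j − i). Reading off the sorted break points: {-7, 5, 7, 8}.
Verification: at each break x_0, at least two indices attain the minimum of min_i(a_i + i · x_0).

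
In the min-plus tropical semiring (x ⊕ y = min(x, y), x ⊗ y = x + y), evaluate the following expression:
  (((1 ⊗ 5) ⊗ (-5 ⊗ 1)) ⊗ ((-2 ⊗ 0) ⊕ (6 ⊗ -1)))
(((1 ⊗ 5) ⊗ (-5 ⊗ 1)) ⊗ ((-2 ⊗ 0) ⊕ (6 ⊗ -1))) = 0

Expand innermost to outermost. Recall ⊕ takes the minimum of its arguments and ⊗ takes their sum. Working out the expression (((1 ⊗ 5) ⊗ (-5 ⊗ 1)) ⊗ ((-2 ⊗ 0) ⊕ (6 ⊗ -1))) gives 0.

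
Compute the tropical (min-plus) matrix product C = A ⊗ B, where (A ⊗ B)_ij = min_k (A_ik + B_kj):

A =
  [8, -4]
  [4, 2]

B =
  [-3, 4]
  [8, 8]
A ⊗ B =
  [4, 4]
  [1, 8]

Apply the min-plus product entry-by-entry:
  C[0][0] = min over k of (A[0][0] + B[0][0] = 8 + -3 = 5, A[0][1] + B[1][0] = -4 + 8 = 4) = 4 (attained at k = 1)
  C[0][1] = min over k of (A[0][0] + B[0][1] = 8 + 4 = 12, A[0][1] + B[1][1] = -4 + 8 = 4) = 4 (attained at k = 1)
  C[1][0] = min over k of (A[1][0] + B[0][0] = 4 + -3 = 1, A[1][1] + B[1][0] = 2 + 8 = 10) = 1 (attained at k = 0)
  C[1][1] = min over k of (A[1][0] + B[0][1] = 4 + 4 = 8, A[1][1] + B[1][1] = 2 + 8 = 10) = 8 (attained at k = 0)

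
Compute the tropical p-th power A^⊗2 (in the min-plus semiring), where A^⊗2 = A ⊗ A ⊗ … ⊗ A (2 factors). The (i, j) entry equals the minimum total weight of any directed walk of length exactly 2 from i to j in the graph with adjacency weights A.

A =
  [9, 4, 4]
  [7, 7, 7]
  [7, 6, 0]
A^⊗2 =
  [11, 10, 4]
  [14, 11, 7]
  [7, 6, 0]

Each entry (A^⊗2)_ij equals the minimum over all length-2 walks i = v_0 → v_1 → … → v_2 = j of Σ_t A[v_t][v_{t+1}]. For example, for (i, j) = (0, 2) we minimise over 3 possible intermediate vertex sequences; the minimum is 4, attained along the walk 0 → 2 → 2.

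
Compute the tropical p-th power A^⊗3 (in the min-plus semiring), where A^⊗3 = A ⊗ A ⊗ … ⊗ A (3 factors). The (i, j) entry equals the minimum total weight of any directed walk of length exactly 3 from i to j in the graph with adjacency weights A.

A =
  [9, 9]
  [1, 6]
A^⊗3 =
  [16, 19]
  [11, 16]

Each entry (A^⊗3)_ij equals the minimum over all length-3 walks i = v_0 → v_1 → … → v_3 = j of Σ_t A[v_t][v_{t+1}]. For example, for (i, j) = (0, 1) we minimise over 4 possible intermediate vertex sequences; the minimum is 19, attained along the walk 0 → 1 → 0 → 1.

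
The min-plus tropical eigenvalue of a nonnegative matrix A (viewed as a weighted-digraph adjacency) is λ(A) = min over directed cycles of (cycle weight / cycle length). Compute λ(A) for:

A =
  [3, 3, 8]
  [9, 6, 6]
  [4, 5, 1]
λ(A) = 1

Enumerate directed cycles and compute their means (weight / length). Sample:
  cycle 0 → 0: weight = 3, length = 1, mean = 3/1 ≈ 3.000
  cycle 1 → 1: weight = 6, length = 1, mean = 6/1 ≈ 6.000
  cycle 2 → 2: weight = 1, length = 1, mean = 1/1 ≈ 1.000
  cycle 0 → 1 → 0: weight = 12, length = 2, mean = 12/2 ≈ 6.000
  cycle 0 → 2 → 0: weight = 12, length = 2, mean = 12/2 ≈ 6.000
  cycle 1 → 0 → 1: weight = 12, length = 2, mean = 12/2 ≈ 6.000
Minimum mean = 1.000, attained e.g. along the cycle 2 → 2 with weight 1 and length 1. So λ(A) = 1/1 = 1.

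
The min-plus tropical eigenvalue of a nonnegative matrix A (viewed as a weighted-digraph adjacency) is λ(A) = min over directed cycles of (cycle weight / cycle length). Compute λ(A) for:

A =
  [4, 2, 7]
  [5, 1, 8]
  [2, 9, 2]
λ(A) = 1

Enumerate directed cycles and compute their means (weight / length). Sample:
  cycle 0 → 0: weight = 4, length = 1, mean = 4/1 ≈ 4.000
  cycle 1 → 1: weight = 1, length = 1, mean = 1/1 ≈ 1.000
  cycle 2 → 2: weight = 2, length = 1, mean = 2/1 ≈ 2.000
  cycle 0 → 1 → 0: weight = 7, length = 2, mean = 7/2 ≈ 3.500
  cycle 0 → 2 → 0: weight = 9, length = 2, mean = 9/2 ≈ 4.500
  cycle 1 → 0 → 1: weight = 7, length = 2, mean = 7/2 ≈ 3.500
Minimum mean = 1.000, attained e.g. along the cycle 1 → 1 with weight 1 and length 1. So λ(A) = 1/1 = 1.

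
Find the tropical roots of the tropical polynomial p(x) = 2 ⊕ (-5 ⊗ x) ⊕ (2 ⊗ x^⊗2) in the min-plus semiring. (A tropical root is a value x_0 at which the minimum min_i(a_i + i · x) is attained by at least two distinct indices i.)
Roots: {-7, 7}

Each tropical root is a break point of the lower envelope of the lines y = a_i + i · x (there are 3 lines, with slopes 0, 1, ..., 2). Only the lines that attain the minimum somewhere contribute to roots; other lines are dominated. Here the surviving (envelope) indices are i = 2, i = 1, i = 0.
Intersections between consecutive envelope lines give the roots: for adjacent envelope indices i < j the intersection is x = (a_i − a_j) / (j − i). Reading off the sorted break points: {-7, 7}.
Verification: at each break x_0, at least two indices attain the minimum of min_i(a_i + i · x_0).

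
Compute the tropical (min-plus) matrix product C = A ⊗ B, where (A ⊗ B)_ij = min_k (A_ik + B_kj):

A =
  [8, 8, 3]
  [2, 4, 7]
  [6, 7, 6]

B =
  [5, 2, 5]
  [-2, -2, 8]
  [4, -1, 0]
A ⊗ B =
  [6, 2, 3]
  [2, 2, 7]
  [5, 5, 6]

Apply the min-plus product entry-by-entry:
  C[0][0] = min over k of (A[0][0] + B[0][0] = 8 + 5 = 13, A[0][1] + B[1][0] = 8 + -2 = 6, A[0][2] + B[2][0] = 3 + 4 = 7) = 6 (attained at k = 1)
  C[0][1] = min over k of (A[0][0] + B[0][1] = 8 + 2 = 10, A[0][1] + B[1][1] = 8 + -2 = 6, A[0][2] + B[2][1] = 3 + -1 = 2) = 2 (attained at k = 2)
  C[0][2] = min over k of (A[0][0] + B[0][2] = 8 + 5 = 13, A[0][1] + B[1][2] = 8 + 8 = 16, A[0][2] + B[2][2] = 3 + 0 = 3) = 3 (attained at k = 2)
  C[1][0] = min over k of (A[1][0] + B[0][0] = 2 + 5 = 7, A[1][1] + B[1][0] = 4 + -2 = 2, A[1][2] + B[2][0] = 7 + 4 = 11) = 2 (attained at k = 1)
  C[1][1] = min over k of (A[1][0] + B[0][1] = 2 + 2 = 4, A[1][1] + B[1][1] = 4 + -2 = 2, A[1][2] + B[2][1] = 7 + -1 = 6) = 2 (attained at k = 1)
  C[1][2] = min over k of (A[1][0] + B[0][2] = 2 + 5 = 7, A[1][1] + B[1][2] = 4 + 8 = 12, A[1][2] + B[2][2] = 7 + 0 = 7) = 7 (attained at k = 0)
  C[2][0] = min over k of (A[2][0] + B[0][0] = 6 + 5 = 11, A[2][1] + B[1][0] = 7 + -2 = 5, A[2][2] + B[2][0] = 6 + 4 = 10) = 5 (attained at k = 1)
  C[2][1] = min over k of (A[2][0] + B[0][1] = 6 + 2 = 8, A[2][1] + B[1][1] = 7 + -2 = 5, A[2][2] + B[2][1] = 6 + -1 = 5) = 5 (attained at k = 1)
  C[2][2] = min over k of (A[2][0] + B[0][2] = 6 + 5 = 11, A[2][1] + B[1][2] = 7 + 8 = 15, A[2][2] + B[2][2] = 6 + 0 = 6) = 6 (attained at k = 2)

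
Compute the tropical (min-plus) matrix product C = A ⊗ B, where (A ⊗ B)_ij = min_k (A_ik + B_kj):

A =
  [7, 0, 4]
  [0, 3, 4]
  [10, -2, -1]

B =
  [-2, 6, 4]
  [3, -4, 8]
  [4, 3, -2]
A ⊗ B =
  [3, -4, 2]
  [-2, -1, 2]
  [1, -6, -3]

Apply the min-plus product entry-by-entry:
  C[0][0] = min over k of (A[0][0] + B[0][0] = 7 + -2 = 5, A[0][1] + B[1][0] = 0 + 3 = 3, A[0][2] + B[2][0] = 4 + 4 = 8) = 3 (attained at k = 1)
  C[0][1] = min over k of (A[0][0] + B[0][1] = 7 + 6 = 13, A[0][1] + B[1][1] = 0 + -4 = -4, A[0][2] + B[2][1] = 4 + 3 = 7) = -4 (attained at k = 1)
  C[0][2] = min over k of (A[0][0] + B[0][2] = 7 + 4 = 11, A[0][1] + B[1][2] = 0 + 8 = 8, A[0][2] + B[2][2] = 4 + -2 = 2) = 2 (attained at k = 2)
  C[1][0] = min over k of (A[1][0] + B[0][0] = 0 + -2 = -2, A[1][1] + B[1][0] = 3 + 3 = 6, A[1][2] + B[2][0] = 4 + 4 = 8) = -2 (attained at k = 0)
  C[1][1] = min over k of (A[1][0] + B[0][1] = 0 + 6 = 6, A[1][1] + B[1][1] = 3 + -4 = -1, A[1][2] + B[2][1] = 4 + 3 = 7) = -1 (attained at k = 1)
  C[1][2] = min over k of (A[1][0] + B[0][2] = 0 + 4 = 4, A[1][1] + B[1][2] = 3 + 8 = 11, A[1][2] + B[2][2] = 4 + -2 = 2) = 2 (attained at k = 2)
  C[2][0] = min over k of (A[2][0] + B[0][0] = 10 + -2 = 8, A[2][1] + B[1][0] = -2 + 3 = 1, A[2][2] + B[2][0] = -1 + 4 = 3) = 1 (attained at k = 1)
  C[2][1] = min over k of (A[2][0] + B[0][1] = 10 + 6 = 16, A[2][1] + B[1][1] = -2 + -4 = -6, A[2][2] + B[2][1] = -1 + 3 = 2) = -6 (attained at k = 1)
  C[2][2] = min over k of (A[2][0] + B[0][2] = 10 + 4 = 14, A[2][1] + B[1][2] = -2 + 8 = 6, A[2][2] + B[2][2] = -1 + -2 = -3) = -3 (attained at k = 2)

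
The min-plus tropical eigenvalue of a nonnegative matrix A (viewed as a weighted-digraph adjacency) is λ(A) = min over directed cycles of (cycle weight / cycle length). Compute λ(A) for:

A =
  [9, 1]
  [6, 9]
λ(A) = 7/2

Enumerate directed cycles and compute their means (weight / length). Sample:
  cycle 0 → 0: weight = 9, length = 1, mean = 9/1 ≈ 9.000
  cycle 1 → 1: weight = 9, length = 1, mean = 9/1 ≈ 9.000
  cycle 0 → 1 → 0: weight = 7, length = 2, mean = 7/2 ≈ 3.500
  cycle 1 → 0 → 1: weight = 7, length = 2, mean = 7/2 ≈ 3.500
Minimum mean = 3.500, attained e.g. along the cycle 0 → 1 → 0 with weight 7 and length 2. So λ(A) = 7/2 = 7/2.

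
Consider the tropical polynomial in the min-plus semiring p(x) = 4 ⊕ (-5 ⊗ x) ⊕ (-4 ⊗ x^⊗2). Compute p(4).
p(4) = -1

A tropical monomial a ⊗ x^⊗i evaluates to a + i · x. Evaluating each term at x = 4:
  Term 0 contributes 4 + 0 · 4 = 4
  Term 1 contributes -5 + 1 · 4 = -1
  Term 2 contributes -4 + 2 · 4 = 4
p(4) = ⊕ of these = min[4, -1, 4] = -1.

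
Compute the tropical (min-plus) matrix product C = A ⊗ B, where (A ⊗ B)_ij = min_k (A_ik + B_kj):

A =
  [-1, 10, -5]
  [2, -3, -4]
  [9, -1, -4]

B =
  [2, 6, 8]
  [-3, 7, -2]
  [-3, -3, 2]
A ⊗ B =
  [-8, -8, -3]
  [-7, -7, -5]
  [-7, -7, -3]

Apply the min-plus product entry-by-entry:
  C[0][0] = min over k of (A[0][0] + B[0][0] = -1 + 2 = 1, A[0][1] + B[1][0] = 10 + -3 = 7, A[0][2] + B[2][0] = -5 + -3 = -8) = -8 (attained at k = 2)
  C[0][1] = min over k of (A[0][0] + B[0][1] = -1 + 6 = 5, A[0][1] + B[1][1] = 10 + 7 = 17, A[0][2] + B[2][1] = -5 + -3 = -8) = -8 (attained at k = 2)
  C[0][2] = min over k of (A[0][0] + B[0][2] = -1 + 8 = 7, A[0][1] + B[1][2] = 10 + -2 = 8, A[0][2] + B[2][2] = -5 + 2 = -3) = -3 (attained at k = 2)
  C[1][0] = min over k of (A[1][0] + B[0][0] = 2 + 2 = 4, A[1][1] + B[1][0] = -3 + -3 = -6, A[1][2] + B[2][0] = -4 + -3 = -7) = -7 (attained at k = 2)
  C[1][1] = min over k of (A[1][0] + B[0][1] = 2 + 6 = 8, A[1][1] + B[1][1] = -3 + 7 = 4, A[1][2] + B[2][1] = -4 + -3 = -7) = -7 (attained at k = 2)
  C[1][2] = min over k of (A[1][0] + B[0][2] = 2 + 8 = 10, A[1][1] + B[1][2] = -3 + -2 = -5, A[1][2] + B[2][2] = -4 + 2 = -2) = -5 (attained at k = 1)
  C[2][0] = min over k of (A[2][0] + B[0][0] = 9 + 2 = 11, A[2][1] + B[1][0] = -1 + -3 = -4, A[2][2] + B[2][0] = -4 + -3 = -7) = -7 (attained at k = 2)
  C[2][1] = min over k of (A[2][0] + B[0][1] = 9 + 6 = 15, A[2][1] + B[1][1] = -1 + 7 = 6, A[2][2] + B[2][1] = -4 + -3 = -7) = -7 (attained at k = 2)
  C[2][2] = min over k of (A[2][0] + B[0][2] = 9 + 8 = 17, A[2][1] + B[1][2] = -1 + -2 = -3, A[2][2] + B[2][2] = -4 + 2 = -2) = -3 (attained at k = 1)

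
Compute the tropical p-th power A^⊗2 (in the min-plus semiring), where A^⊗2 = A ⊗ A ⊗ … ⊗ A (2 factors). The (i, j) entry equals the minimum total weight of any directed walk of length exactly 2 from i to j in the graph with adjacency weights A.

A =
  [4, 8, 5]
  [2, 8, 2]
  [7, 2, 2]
A^⊗2 =
  [8, 7, 7]
  [6, 4, 4]
  [4, 4, 4]

Each entry (A^⊗2)_ij equals the minimum over all length-2 walks i = v_0 → v_1 → … → v_2 = j of Σ_t A[v_t][v_{t+1}]. For example, for (i, j) = (0, 2) we minimise over 3 possible intermediate vertex sequences; the minimum is 7, attained along the walk 0 → 2 → 2.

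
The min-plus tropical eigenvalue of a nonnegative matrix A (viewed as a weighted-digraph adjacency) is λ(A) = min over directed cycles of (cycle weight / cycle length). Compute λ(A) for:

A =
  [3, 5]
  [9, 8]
λ(A) = 3

Enumerate directed cycles and compute their means (weight / length). Sample:
  cycle 0 → 0: weight = 3, length = 1, mean = 3/1 ≈ 3.000
  cycle 1 → 1: weight = 8, length = 1, mean = 8/1 ≈ 8.000
  cycle 0 → 1 → 0: weight = 14, length = 2, mean = 14/2 ≈ 7.000
  cycle 1 → 0 → 1: weight = 14, length = 2, mean = 14/2 ≈ 7.000
Minimum mean = 3.000, attained e.g. along the cycle 0 → 0 with weight 3 and length 1. So λ(A) = 3/1 = 3.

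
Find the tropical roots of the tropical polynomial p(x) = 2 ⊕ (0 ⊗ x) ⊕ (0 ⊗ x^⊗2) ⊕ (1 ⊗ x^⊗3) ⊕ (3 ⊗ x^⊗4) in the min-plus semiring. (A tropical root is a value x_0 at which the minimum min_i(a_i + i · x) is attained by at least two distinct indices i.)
Roots: {-2, -1, 0, 2}

Each tropical root is a break point of the lower envelope of the lines y = a_i + i · x (there are 5 lines, with slopes 0, 1, ..., 4). Only the lines that attain the minimum somewhere contribute to roots; other lines are dominated. Here the surviving (envelope) indices are i = 4, i = 3, i = 2, i = 1, i = 0.
Intersections between consecutive envelope lines give the roots: for adjacent envelope indices i < j the intersection is x = (a_i − a_j) / (j − i). Reading off the sorted break points: {-2, -1, 0, 2}.
Verification: at each break x_0, at least two indices attain the minimum of min_i(a_i + i · x_0).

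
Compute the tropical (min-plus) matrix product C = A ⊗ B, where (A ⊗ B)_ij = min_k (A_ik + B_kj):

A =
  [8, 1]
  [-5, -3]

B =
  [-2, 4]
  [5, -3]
A ⊗ B =
  [6, -2]
  [-7, -6]

Apply the min-plus product entry-by-entry:
  C[0][0] = min over k of (A[0][0] + B[0][0] = 8 + -2 = 6, A[0][1] + B[1][0] = 1 + 5 = 6) = 6 (attained at k = 0)
  C[0][1] = min over k of (A[0][0] + B[0][1] = 8 + 4 = 12, A[0][1] + B[1][1] = 1 + -3 = -2) = -2 (attained at k = 1)
  C[1][0] = min over k of (A[1][0] + B[0][0] = -5 + -2 = -7, A[1][1] + B[1][0] = -3 + 5 = 2) = -7 (attained at k = 0)
  C[1][1] = min over k of (A[1][0] + B[0][1] = -5 + 4 = -1, A[1][1] + B[1][1] = -3 + -3 = -6) = -6 (attained at k = 1)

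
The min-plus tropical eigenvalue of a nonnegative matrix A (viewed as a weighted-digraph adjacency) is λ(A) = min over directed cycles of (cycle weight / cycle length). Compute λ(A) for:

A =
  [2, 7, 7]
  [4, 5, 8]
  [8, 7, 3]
λ(A) = 2

Enumerate directed cycles and compute their means (weight / length). Sample:
  cycle 0 → 0: weight = 2, length = 1, mean = 2/1 ≈ 2.000
  cycle 1 → 1: weight = 5, length = 1, mean = 5/1 ≈ 5.000
  cycle 2 → 2: weight = 3, length = 1, mean = 3/1 ≈ 3.000
  cycle 0 → 1 → 0: weight = 11, length = 2, mean = 11/2 ≈ 5.500
  cycle 0 → 2 → 0: weight = 15, length = 2, mean = 15/2 ≈ 7.500
  cycle 1 → 0 → 1: weight = 11, length = 2, mean = 11/2 ≈ 5.500
Minimum mean = 2.000, attained e.g. along the cycle 0 → 0 with weight 2 and length 1. So λ(A) = 2/1 = 2.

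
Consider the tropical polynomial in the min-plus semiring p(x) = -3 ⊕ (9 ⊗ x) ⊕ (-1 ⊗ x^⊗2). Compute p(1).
p(1) = -3

A tropical monomial a ⊗ x^⊗i evaluates to a + i · x. Evaluating each term at x = 1:
  Term 0 contributes -3 + 0 · 1 = -3
  Term 1 contributes 9 + 1 · 1 = 10
  Term 2 contributes -1 + 2 · 1 = 1
p(1) = ⊕ of these = min[-3, 10, 1] = -3.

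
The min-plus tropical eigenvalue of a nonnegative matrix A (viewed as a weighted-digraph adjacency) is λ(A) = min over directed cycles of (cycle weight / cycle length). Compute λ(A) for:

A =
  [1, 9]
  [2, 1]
λ(A) = 1

Enumerate directed cycles and compute their means (weight / length). Sample:
  cycle 0 → 0: weight = 1, length = 1, mean = 1/1 ≈ 1.000
  cycle 1 → 1: weight = 1, length = 1, mean = 1/1 ≈ 1.000
  cycle 0 → 1 → 0: weight = 11, length = 2, mean = 11/2 ≈ 5.500
  cycle 1 → 0 → 1: weight = 11, length = 2, mean = 11/2 ≈ 5.500
Minimum mean = 1.000, attained e.g. along the cycle 0 → 0 with weight 1 and length 1. So λ(A) = 1/1 = 1.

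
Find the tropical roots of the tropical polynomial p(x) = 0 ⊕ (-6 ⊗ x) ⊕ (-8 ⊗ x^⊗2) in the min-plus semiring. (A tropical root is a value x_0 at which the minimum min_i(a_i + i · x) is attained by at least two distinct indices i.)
Roots: {2, 6}

Each tropical root is a break point of the lower envelope of the lines y = a_i + i · x (there are 3 lines, with slopes 0, 1, ..., 2). Only the lines that attain the minimum somewhere contribute to roots; other lines are dominated. Here the surviving (envelope) indices are i = 2, i = 1, i = 0.
Intersections between consecutive envelope lines give the roots: for adjacent envelope indices i < j the intersection is x = (a_i − a_j) / (j − i). Reading off the sorted break points: {2, 6}.
Verification: at each break x_0, at least two indices attain the minimum of min_i(a_i + i · x_0).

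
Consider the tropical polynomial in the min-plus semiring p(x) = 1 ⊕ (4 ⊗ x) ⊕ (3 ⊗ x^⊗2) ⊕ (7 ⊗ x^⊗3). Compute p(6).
p(6) = 1

A tropical monomial a ⊗ x^⊗i evaluates to a + i · x. Evaluating each term at x = 6:
  Term 0 contributes 1 + 0 · 6 = 1
  Term 1 contributes 4 + 1 · 6 = 10
  Term 2 contributes 3 + 2 · 6 = 15
  Term 3 contributes 7 + 3 · 6 = 25
p(6) = ⊕ of these = min[1, 10, 15, 25] = 1.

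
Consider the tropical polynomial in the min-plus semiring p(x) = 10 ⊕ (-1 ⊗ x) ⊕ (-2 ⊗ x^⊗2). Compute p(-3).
p(-3) = -8

A tropical monomial a ⊗ x^⊗i evaluates to a + i · x. Evaluating each term at x = -3:
  Term 0 contributes 10 + 0 · -3 = 10
  Term 1 contributes -1 + 1 · -3 = -4
  Term 2 contributes -2 + 2 · -3 = -8
p(-3) = ⊕ of these = min[10, -4, -8] = -8.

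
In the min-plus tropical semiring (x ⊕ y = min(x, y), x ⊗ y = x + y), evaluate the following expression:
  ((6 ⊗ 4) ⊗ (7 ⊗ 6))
((6 ⊗ 4) ⊗ (7 ⊗ 6)) = 23

Expand innermost to outermost. Recall ⊕ takes the minimum of its arguments and ⊗ takes their sum. Working out the expression ((6 ⊗ 4) ⊗ (7 ⊗ 6)) gives 23.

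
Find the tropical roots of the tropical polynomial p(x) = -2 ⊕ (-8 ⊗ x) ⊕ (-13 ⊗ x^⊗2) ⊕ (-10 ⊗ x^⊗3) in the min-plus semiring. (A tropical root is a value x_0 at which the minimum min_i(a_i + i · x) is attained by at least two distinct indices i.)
Roots: {-3, 5, 6}

Each tropical root is a break point of the lower envelope of the lines y = a_i + i · x (there are 4 lines, with slopes 0, 1, ..., 3). Only the lines that attain the minimum somewhere contribute to roots; other lines are dominated. Here the surviving (envelope) indices are i = 3, i = 2, i = 1, i = 0.
Intersections between consecutive envelope lines give the roots: for adjacent envelope indices i < j the intersection is x = (a_i − a_j) / (j − i). Reading off the sorted break points: {-3, 5, 6}.
Verification: at each break x_0, at least two indices attain the minimum of min_i(a_i + i · x_0).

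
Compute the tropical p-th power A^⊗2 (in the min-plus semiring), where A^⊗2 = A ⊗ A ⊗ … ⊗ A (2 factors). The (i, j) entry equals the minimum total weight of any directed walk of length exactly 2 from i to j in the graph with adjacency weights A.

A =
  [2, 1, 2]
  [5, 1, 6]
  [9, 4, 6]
A^⊗2 =
  [4, 2, 4]
  [6, 2, 7]
  [9, 5, 10]

Each entry (A^⊗2)_ij equals the minimum over all length-2 walks i = v_0 → v_1 → … → v_2 = j of Σ_t A[v_t][v_{t+1}]. For example, for (i, j) = (0, 2) we minimise over 3 possible intermediate vertex sequences; the minimum is 4, attained along the walk 0 → 0 → 2.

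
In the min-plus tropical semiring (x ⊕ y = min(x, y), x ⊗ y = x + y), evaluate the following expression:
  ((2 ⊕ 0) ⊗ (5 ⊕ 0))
((2 ⊕ 0) ⊗ (5 ⊕ 0)) = 0

Expand innermost to outermost. Recall ⊕ takes the minimum of its arguments and ⊗ takes their sum. Working out the expression ((2 ⊕ 0) ⊗ (5 ⊕ 0)) gives 0.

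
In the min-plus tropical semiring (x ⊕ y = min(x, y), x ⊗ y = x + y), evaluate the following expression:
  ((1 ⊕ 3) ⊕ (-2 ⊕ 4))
((1 ⊕ 3) ⊕ (-2 ⊕ 4)) = -2

Expand innermost to outermost. Recall ⊕ takes the minimum of its arguments and ⊗ takes their sum. Working out the expression ((1 ⊕ 3) ⊕ (-2 ⊕ 4)) gives -2.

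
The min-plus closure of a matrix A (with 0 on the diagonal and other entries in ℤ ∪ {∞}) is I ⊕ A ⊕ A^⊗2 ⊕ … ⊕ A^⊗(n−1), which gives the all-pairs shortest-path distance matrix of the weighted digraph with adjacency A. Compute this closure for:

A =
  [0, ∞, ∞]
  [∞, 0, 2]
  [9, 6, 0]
Closure =
  [0, ∞, ∞]
  [11, 0, 2]
  [9, 6, 0]

This is the Floyd-Warshall all-pairs shortest-path computation. For each intermediate vertex k = 0, 1, …, 2, update dist[i][j] ← min(dist[i][j], dist[i][k] + dist[k][j]). The final matrix gives, for each (i, j), the minimum total weight of any directed path from i to j (possibly empty when i = j).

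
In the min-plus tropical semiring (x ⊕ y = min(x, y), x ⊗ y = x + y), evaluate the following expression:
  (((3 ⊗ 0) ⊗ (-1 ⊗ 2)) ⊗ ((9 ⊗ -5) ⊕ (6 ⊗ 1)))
(((3 ⊗ 0) ⊗ (-1 ⊗ 2)) ⊗ ((9 ⊗ -5) ⊕ (6 ⊗ 1))) = 8

Expand innermost to outermost. Recall ⊕ takes the minimum of its arguments and ⊗ takes their sum. Working out the expression (((3 ⊗ 0) ⊗ (-1 ⊗ 2)) ⊗ ((9 ⊗ -5) ⊕ (6 ⊗ 1))) gives 8.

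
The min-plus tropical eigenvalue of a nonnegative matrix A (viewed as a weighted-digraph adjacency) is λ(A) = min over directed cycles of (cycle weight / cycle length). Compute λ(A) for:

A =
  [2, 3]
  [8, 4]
λ(A) = 2

Enumerate directed cycles and compute their means (weight / length). Sample:
  cycle 0 → 0: weight = 2, length = 1, mean = 2/1 ≈ 2.000
  cycle 1 → 1: weight = 4, length = 1, mean = 4/1 ≈ 4.000
  cycle 0 → 1 → 0: weight = 11, length = 2, mean = 11/2 ≈ 5.500
  cycle 1 → 0 → 1: weight = 11, length = 2, mean = 11/2 ≈ 5.500
Minimum mean = 2.000, attained e.g. along the cycle 0 → 0 with weight 2 and length 1. So λ(A) = 2/1 = 2.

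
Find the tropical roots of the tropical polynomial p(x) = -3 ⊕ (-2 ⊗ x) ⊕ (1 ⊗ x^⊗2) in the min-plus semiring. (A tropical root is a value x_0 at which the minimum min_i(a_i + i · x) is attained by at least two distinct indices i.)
Roots: {-3, -1}

Each tropical root is a break point of the lower envelope of the lines y = a_i + i · x (there are 3 lines, with slopes 0, 1, ..., 2). Only the lines that attain the minimum somewhere contribute to roots; other lines are dominated. Here the surviving (envelope) indices are i = 2, i = 1, i = 0.
Intersections between consecutive envelope lines give the roots: for adjacent envelope indices i < j the intersection is x = (a_i − a_j) / (j − i). Reading off the sorted break points: {-3, -1}.
Verification: at each break x_0, at least two indices attain the minimum of min_i(a_i + i · x_0).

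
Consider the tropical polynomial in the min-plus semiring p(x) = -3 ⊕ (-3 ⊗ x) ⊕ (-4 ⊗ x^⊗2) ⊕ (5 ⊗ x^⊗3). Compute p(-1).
p(-1) = -6

A tropical monomial a ⊗ x^⊗i evaluates to a + i · x. Evaluating each term at x = -1:
  Term 0 contributes -3 + 0 · -1 = -3
  Term 1 contributes -3 + 1 · -1 = -4
  Term 2 contributes -4 + 2 · -1 = -6
  Term 3 contributes 5 + 3 · -1 = 2
p(-1) = ⊕ of these = min[-3, -4, -6, 2] = -6.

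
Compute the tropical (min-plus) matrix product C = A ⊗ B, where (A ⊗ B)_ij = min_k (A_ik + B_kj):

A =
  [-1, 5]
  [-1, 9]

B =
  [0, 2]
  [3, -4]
A ⊗ B =
  [-1, 1]
  [-1, 1]

Apply the min-plus product entry-by-entry:
  C[0][0] = min over k of (A[0][0] + B[0][0] = -1 + 0 = -1, A[0][1] + B[1][0] = 5 + 3 = 8) = -1 (attained at k = 0)
  C[0][1] = min over k of (A[0][0] + B[0][1] = -1 + 2 = 1, A[0][1] + B[1][1] = 5 + -4 = 1) = 1 (attained at k = 0)
  C[1][0] = min over k of (A[1][0] + B[0][0] = -1 + 0 = -1, A[1][1] + B[1][0] = 9 + 3 = 12) = -1 (attained at k = 0)
  C[1][1] = min over k of (A[1][0] + B[0][1] = -1 + 2 = 1, A[1][1] + B[1][1] = 9 + -4 = 5) = 1 (attained at k = 0)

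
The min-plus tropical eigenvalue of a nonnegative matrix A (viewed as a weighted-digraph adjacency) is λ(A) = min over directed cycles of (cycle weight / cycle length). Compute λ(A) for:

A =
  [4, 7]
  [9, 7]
λ(A) = 4

Enumerate directed cycles and compute their means (weight / length). Sample:
  cycle 0 → 0: weight = 4, length = 1, mean = 4/1 ≈ 4.000
  cycle 1 → 1: weight = 7, length = 1, mean = 7/1 ≈ 7.000
  cycle 0 → 1 → 0: weight = 16, length = 2, mean = 16/2 ≈ 8.000
  cycle 1 → 0 → 1: weight = 16, length = 2, mean = 16/2 ≈ 8.000
Minimum mean = 4.000, attained e.g. along the cycle 0 → 0 with weight 4 and length 1. So λ(A) = 4/1 = 4.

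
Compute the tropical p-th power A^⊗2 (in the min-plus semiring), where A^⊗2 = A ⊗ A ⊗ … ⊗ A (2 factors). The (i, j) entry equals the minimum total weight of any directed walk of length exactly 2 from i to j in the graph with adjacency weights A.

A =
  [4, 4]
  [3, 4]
A^⊗2 =
  [7, 8]
  [7, 7]

Each entry (A^⊗2)_ij equals the minimum over all length-2 walks i = v_0 → v_1 → … → v_2 = j of Σ_t A[v_t][v_{t+1}]. For example, for (i, j) = (0, 1) we minimise over 2 possible intermediate vertex sequences; the minimum is 8, attained along the walk 0 → 0 → 1.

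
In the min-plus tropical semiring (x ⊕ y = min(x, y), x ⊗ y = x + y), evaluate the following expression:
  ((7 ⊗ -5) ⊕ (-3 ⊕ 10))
((7 ⊗ -5) ⊕ (-3 ⊕ 10)) = -3

Expand innermost to outermost. Recall ⊕ takes the minimum of its arguments and ⊗ takes their sum. Working out the expression ((7 ⊗ -5) ⊕ (-3 ⊕ 10)) gives -3.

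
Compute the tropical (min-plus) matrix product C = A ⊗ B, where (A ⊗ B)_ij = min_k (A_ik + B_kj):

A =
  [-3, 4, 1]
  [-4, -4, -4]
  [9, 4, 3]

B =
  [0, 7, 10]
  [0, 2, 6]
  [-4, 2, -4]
A ⊗ B =
  [-3, 3, -3]
  [-8, -2, -8]
  [-1, 5, -1]

Apply the min-plus product entry-by-entry:
  C[0][0] = min over k of (A[0][0] + B[0][0] = -3 + 0 = -3, A[0][1] + B[1][0] = 4 + 0 = 4, A[0][2] + B[2][0] = 1 + -4 = -3) = -3 (attained at k = 0)
  C[0][1] = min over k of (A[0][0] + B[0][1] = -3 + 7 = 4, A[0][1] + B[1][1] = 4 + 2 = 6, A[0][2] + B[2][1] = 1 + 2 = 3) = 3 (attained at k = 2)
  C[0][2] = min over k of (A[0][0] + B[0][2] = -3 + 10 = 7, A[0][1] + B[1][2] = 4 + 6 = 10, A[0][2] + B[2][2] = 1 + -4 = -3) = -3 (attained at k = 2)
  C[1][0] = min over k of (A[1][0] + B[0][0] = -4 + 0 = -4, A[1][1] + B[1][0] = -4 + 0 = -4, A[1][2] + B[2][0] = -4 + -4 = -8) = -8 (attained at k = 2)
  C[1][1] = min over k of (A[1][0] + B[0][1] = -4 + 7 = 3, A[1][1] + B[1][1] = -4 + 2 = -2, A[1][2] + B[2][1] = -4 + 2 = -2) = -2 (attained at k = 1)
  C[1][2] = min over k of (A[1][0] + B[0][2] = -4 + 10 = 6, A[1][1] + B[1][2] = -4 + 6 = 2, A[1][2] + B[2][2] = -4 + -4 = -8) = -8 (attained at k = 2)
  C[2][0] = min over k of (A[2][0] + B[0][0] = 9 + 0 = 9, A[2][1] + B[1][0] = 4 + 0 = 4, A[2][2] + B[2][0] = 3 + -4 = -1) = -1 (attained at k = 2)
  C[2][1] = min over k of (A[2][0] + B[0][1] = 9 + 7 = 16, A[2][1] + B[1][1] = 4 + 2 = 6, A[2][2] + B[2][1] = 3 + 2 = 5) = 5 (attained at k = 2)
  C[2][2] = min over k of (A[2][0] + B[0][2] = 9 + 10 = 19, A[2][1] + B[1][2] = 4 + 6 = 10, A[2][2] + B[2][2] = 3 + -4 = -1) = -1 (attained at k = 2)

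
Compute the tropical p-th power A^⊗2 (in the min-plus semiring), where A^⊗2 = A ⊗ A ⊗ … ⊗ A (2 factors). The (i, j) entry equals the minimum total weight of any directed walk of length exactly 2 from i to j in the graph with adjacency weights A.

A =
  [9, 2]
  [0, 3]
A^⊗2 =
  [2, 5]
  [3, 2]

Each entry (A^⊗2)_ij equals the minimum over all length-2 walks i = v_0 → v_1 → … → v_2 = j of Σ_t A[v_t][v_{t+1}]. For example, for (i, j) = (0, 1) we minimise over 2 possible intermediate vertex sequences; the minimum is 5, attained along the walk 0 → 1 → 1.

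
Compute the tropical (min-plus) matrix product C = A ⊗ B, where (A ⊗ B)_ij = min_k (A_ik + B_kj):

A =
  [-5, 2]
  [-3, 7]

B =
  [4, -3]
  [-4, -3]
A ⊗ B =
  [-2, -8]
  [1, -6]

Apply the min-plus product entry-by-entry:
  C[0][0] = min over k of (A[0][0] + B[0][0] = -5 + 4 = -1, A[0][1] + B[1][0] = 2 + -4 = -2) = -2 (attained at k = 1)
  C[0][1] = min over k of (A[0][0] + B[0][1] = -5 + -3 = -8, A[0][1] + B[1][1] = 2 + -3 = -1) = -8 (attained at k = 0)
  C[1][0] = min over k of (A[1][0] + B[0][0] = -3 + 4 = 1, A[1][1] + B[1][0] = 7 + -4 = 3) = 1 (attained at k = 0)
  C[1][1] = min over k of (A[1][0] + B[0][1] = -3 + -3 = -6, A[1][1] + B[1][1] = 7 + -3 = 4) = -6 (attained at k = 0)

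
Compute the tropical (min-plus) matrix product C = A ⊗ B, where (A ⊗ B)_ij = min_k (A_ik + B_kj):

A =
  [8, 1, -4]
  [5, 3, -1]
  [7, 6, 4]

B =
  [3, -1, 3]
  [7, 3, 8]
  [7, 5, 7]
A ⊗ B =
  [3, 1, 3]
  [6, 4, 6]
  [10, 6, 10]

Apply the min-plus product entry-by-entry:
  C[0][0] = min over k of (A[0][0] + B[0][0] = 8 + 3 = 11, A[0][1] + B[1][0] = 1 + 7 = 8, A[0][2] + B[2][0] = -4 + 7 = 3) = 3 (attained at k = 2)
  C[0][1] = min over k of (A[0][0] + B[0][1] = 8 + -1 = 7, A[0][1] + B[1][1] = 1 + 3 = 4, A[0][2] + B[2][1] = -4 + 5 = 1) = 1 (attained at k = 2)
  C[0][2] = min over k of (A[0][0] + B[0][2] = 8 + 3 = 11, A[0][1] + B[1][2] = 1 + 8 = 9, A[0][2] + B[2][2] = -4 + 7 = 3) = 3 (attained at k = 2)
  C[1][0] = min over k of (A[1][0] + B[0][0] = 5 + 3 = 8, A[1][1] + B[1][0] = 3 + 7 = 10, A[1][2] + B[2][0] = -1 + 7 = 6) = 6 (attained at k = 2)
  C[1][1] = min over k of (A[1][0] + B[0][1] = 5 + -1 = 4, A[1][1] + B[1][1] = 3 + 3 = 6, A[1][2] + B[2][1] = -1 + 5 = 4) = 4 (attained at k = 0)
  C[1][2] = min over k of (A[1][0] + B[0][2] = 5 + 3 = 8, A[1][1] + B[1][2] = 3 + 8 = 11, A[1][2] + B[2][2] = -1 + 7 = 6) = 6 (attained at k = 2)
  C[2][0] = min over k of (A[2][0] + B[0][0] = 7 + 3 = 10, A[2][1] + B[1][0] = 6 + 7 = 13, A[2][2] + B[2][0] = 4 + 7 = 11) = 10 (attained at k = 0)
  C[2][1] = min over k of (A[2][0] + B[0][1] = 7 + -1 = 6, A[2][1] + B[1][1] = 6 + 3 = 9, A[2][2] + B[2][1] = 4 + 5 = 9) = 6 (attained at k = 0)
  C[2][2] = min over k of (A[2][0] + B[0][2] = 7 + 3 = 10, A[2][1] + B[1][2] = 6 + 8 = 14, A[2][2] + B[2][2] = 4 + 7 = 11) = 10 (attained at k = 0)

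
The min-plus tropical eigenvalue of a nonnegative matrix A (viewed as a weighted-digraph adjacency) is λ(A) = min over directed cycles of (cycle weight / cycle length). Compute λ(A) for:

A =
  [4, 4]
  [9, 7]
λ(A) = 4

Enumerate directed cycles and compute their means (weight / length). Sample:
  cycle 0 → 0: weight = 4, length = 1, mean = 4/1 ≈ 4.000
  cycle 1 → 1: weight = 7, length = 1, mean = 7/1 ≈ 7.000
  cycle 0 → 1 → 0: weight = 13, length = 2, mean = 13/2 ≈ 6.500
  cycle 1 → 0 → 1: weight = 13, length = 2, mean = 13/2 ≈ 6.500
Minimum mean = 4.000, attained e.g. along the cycle 0 → 0 with weight 4 and length 1. So λ(A) = 4/1 = 4.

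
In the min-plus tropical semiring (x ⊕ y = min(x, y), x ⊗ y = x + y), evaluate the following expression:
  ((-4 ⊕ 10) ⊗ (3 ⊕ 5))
((-4 ⊕ 10) ⊗ (3 ⊕ 5)) = -1

Expand innermost to outermost. Recall ⊕ takes the minimum of its arguments and ⊗ takes their sum. Working out the expression ((-4 ⊕ 10) ⊗ (3 ⊕ 5)) gives -1.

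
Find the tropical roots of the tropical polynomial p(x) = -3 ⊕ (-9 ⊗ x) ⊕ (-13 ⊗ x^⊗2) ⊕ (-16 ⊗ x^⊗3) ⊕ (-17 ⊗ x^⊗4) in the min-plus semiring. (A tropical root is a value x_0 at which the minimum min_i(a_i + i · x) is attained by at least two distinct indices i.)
Roots: {1, 3, 4, 6}

Each tropical root is a break point of the lower envelope of the lines y = a_i + i · x (there are 5 lines, with slopes 0, 1, ..., 4). Only the lines that attain the minimum somewhere contribute to roots; other lines are dominated. Here the surviving (envelope) indices are i = 4, i = 3, i = 2, i = 1, i = 0.
Intersections between consecutive envelope lines give the roots: for adjacent envelope indices i < j the intersection is x = (a_i − a_j) / (j − i). Reading off the sorted break points: {1, 3, 4, 6}.
Verification: at each break x_0, at least two indices attain the minimum of min_i(a_i + i · x_0).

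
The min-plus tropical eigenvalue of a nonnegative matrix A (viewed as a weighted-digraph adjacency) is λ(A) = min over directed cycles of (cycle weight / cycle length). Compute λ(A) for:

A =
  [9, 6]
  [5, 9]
λ(A) = 11/2

Enumerate directed cycles and compute their means (weight / length). Sample:
  cycle 0 → 0: weight = 9, length = 1, mean = 9/1 ≈ 9.000
  cycle 1 → 1: weight = 9, length = 1, mean = 9/1 ≈ 9.000
  cycle 0 → 1 → 0: weight = 11, length = 2, mean = 11/2 ≈ 5.500
  cycle 1 → 0 → 1: weight = 11, length = 2, mean = 11/2 ≈ 5.500
Minimum mean = 5.500, attained e.g. along the cycle 0 → 1 → 0 with weight 11 and length 2. So λ(A) = 11/2 = 11/2.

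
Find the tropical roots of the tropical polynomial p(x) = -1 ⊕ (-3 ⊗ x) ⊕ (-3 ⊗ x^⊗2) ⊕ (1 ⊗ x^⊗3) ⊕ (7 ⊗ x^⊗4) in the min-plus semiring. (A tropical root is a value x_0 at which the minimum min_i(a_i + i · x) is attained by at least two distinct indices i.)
Roots: {-6, -4, 0, 2}

Each tropical root is a break point of the lower envelope of the lines y = a_i + i · x (there are 5 lines, with slopes 0, 1, ..., 4). Only the lines that attain the minimum somewhere contribute to roots; other lines are dominated. Here the surviving (envelope) indices are i = 4, i = 3, i = 2, i = 1, i = 0.
Intersections between consecutive envelope lines give the roots: for adjacent envelope indices i < j the intersection is x = (a_i − a_j) / (j − i). Reading off the sorted break points: {-6, -4, 0, 2}.
Verification: at each break x_0, at least two indices attain the minimum of min_i(a_i + i · x_0).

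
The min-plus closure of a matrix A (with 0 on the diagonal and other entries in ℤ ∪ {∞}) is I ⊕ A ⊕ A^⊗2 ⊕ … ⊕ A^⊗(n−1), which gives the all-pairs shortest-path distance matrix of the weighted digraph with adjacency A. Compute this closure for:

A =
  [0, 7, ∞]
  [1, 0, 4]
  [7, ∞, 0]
Closure =
  [0, 7, 11]
  [1, 0, 4]
  [7, 14, 0]

This is the Floyd-Warshall all-pairs shortest-path computation. For each intermediate vertex k = 0, 1, …, 2, update dist[i][j] ← min(dist[i][j], dist[i][k] + dist[k][j]). The final matrix gives, for each (i, j), the minimum total weight of any directed path from i to j (possibly empty when i = j).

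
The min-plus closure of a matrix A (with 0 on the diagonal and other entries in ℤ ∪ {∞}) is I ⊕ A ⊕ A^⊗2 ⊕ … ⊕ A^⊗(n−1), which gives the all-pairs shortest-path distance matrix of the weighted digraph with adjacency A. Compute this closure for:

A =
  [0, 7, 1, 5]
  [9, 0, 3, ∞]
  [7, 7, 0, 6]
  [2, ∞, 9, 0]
Closure =
  [0, 7, 1, 5]
  [9, 0, 3, 9]
  [7, 7, 0, 6]
  [2, 9, 3, 0]

This is the Floyd-Warshall all-pairs shortest-path computation. For each intermediate vertex k = 0, 1, …, 3, update dist[i][j] ← min(dist[i][j], dist[i][k] + dist[k][j]). The final matrix gives, for each (i, j), the minimum total weight of any directed path from i to j (possibly empty when i = j).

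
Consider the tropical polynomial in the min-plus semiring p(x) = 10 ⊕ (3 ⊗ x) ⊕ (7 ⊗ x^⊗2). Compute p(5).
p(5) = 8

A tropical monomial a ⊗ x^⊗i evaluates to a + i · x. Evaluating each term at x = 5:
  Term 0 contributes 10 + 0 · 5 = 10
  Term 1 contributes 3 + 1 · 5 = 8
  Term 2 contributes 7 + 2 · 5 = 17
p(5) = ⊕ of these = min[10, 8, 17] = 8.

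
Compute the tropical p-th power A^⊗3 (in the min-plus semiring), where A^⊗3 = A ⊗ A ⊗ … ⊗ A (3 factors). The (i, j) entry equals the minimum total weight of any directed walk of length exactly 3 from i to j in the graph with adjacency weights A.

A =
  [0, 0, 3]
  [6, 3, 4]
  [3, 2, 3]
A^⊗3 =
  [0, 0, 3]
  [6, 6, 9]
  [3, 3, 6]

Each entry (A^⊗3)_ij equals the minimum over all length-3 walks i = v_0 → v_1 → … → v_3 = j of Σ_t A[v_t][v_{t+1}]. For example, for (i, j) = (0, 2) we minimise over 9 possible intermediate vertex sequences; the minimum is 3, attained along the walk 0 → 0 → 0 → 2.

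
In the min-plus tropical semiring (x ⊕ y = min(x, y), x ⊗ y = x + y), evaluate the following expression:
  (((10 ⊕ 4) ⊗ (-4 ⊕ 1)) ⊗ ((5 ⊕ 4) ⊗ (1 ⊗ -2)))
(((10 ⊕ 4) ⊗ (-4 ⊕ 1)) ⊗ ((5 ⊕ 4) ⊗ (1 ⊗ -2))) = 3

Expand innermost to outermost. Recall ⊕ takes the minimum of its arguments and ⊗ takes their sum. Working out the expression (((10 ⊕ 4) ⊗ (-4 ⊕ 1)) ⊗ ((5 ⊕ 4) ⊗ (1 ⊗ -2))) gives 3.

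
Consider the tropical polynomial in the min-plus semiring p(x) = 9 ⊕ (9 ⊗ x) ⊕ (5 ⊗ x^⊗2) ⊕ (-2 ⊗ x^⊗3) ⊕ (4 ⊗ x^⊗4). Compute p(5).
p(5) = 9

A tropical monomial a ⊗ x^⊗i evaluates to a + i · x. Evaluating each term at x = 5:
  Term 0 contributes 9 + 0 · 5 = 9
  Term 1 contributes 9 + 1 · 5 = 14
  Term 2 contributes 5 + 2 · 5 = 15
  Term 3 contributes -2 + 3 · 5 = 13
  Term 4 contributes 4 + 4 · 5 = 24
p(5) = ⊕ of these = min[9, 14, 15, 13, 24] = 9.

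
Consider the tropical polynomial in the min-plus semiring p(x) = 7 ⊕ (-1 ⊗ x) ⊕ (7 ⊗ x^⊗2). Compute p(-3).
p(-3) = -4

A tropical monomial a ⊗ x^⊗i evaluates to a + i · x. Evaluating each term at x = -3:
  Term 0 contributes 7 + 0 · -3 = 7
  Term 1 contributes -1 + 1 · -3 = -4
  Term 2 contributes 7 + 2 · -3 = 1
p(-3) = ⊕ of these = min[7, -4, 1] = -4.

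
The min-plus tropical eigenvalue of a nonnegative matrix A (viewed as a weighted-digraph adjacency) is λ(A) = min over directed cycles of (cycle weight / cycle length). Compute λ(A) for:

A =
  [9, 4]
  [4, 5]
λ(A) = 4

Enumerate directed cycles and compute their means (weight / length). Sample:
  cycle 0 → 0: weight = 9, length = 1, mean = 9/1 ≈ 9.000
  cycle 1 → 1: weight = 5, length = 1, mean = 5/1 ≈ 5.000
  cycle 0 → 1 → 0: weight = 8, length = 2, mean = 8/2 ≈ 4.000
  cycle 1 → 0 → 1: weight = 8, length = 2, mean = 8/2 ≈ 4.000
Minimum mean = 4.000, attained e.g. along the cycle 0 → 1 → 0 with weight 8 and length 2. So λ(A) = 8/2 = 4.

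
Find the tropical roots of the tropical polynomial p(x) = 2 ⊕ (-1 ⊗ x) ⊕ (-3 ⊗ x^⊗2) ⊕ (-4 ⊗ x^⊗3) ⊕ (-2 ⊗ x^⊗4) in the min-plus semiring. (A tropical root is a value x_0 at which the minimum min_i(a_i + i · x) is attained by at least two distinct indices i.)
Roots: {-2, 1, 2, 3}

Each tropical root is a break point of the lower envelope of the lines y = a_i + i · x (there are 5 lines, with slopes 0, 1, ..., 4). Only the lines that attain the minimum somewhere contribute to roots; other lines are dominated. Here the surviving (envelope) indices are i = 4, i = 3, i = 2, i = 1, i = 0.
Intersections between consecutive envelope lines give the roots: for adjacent envelope indices i < j the intersection is x = (a_i − a_j) / (j − i). Reading off the sorted break points: {-2, 1, 2, 3}.
Verification: at each break x_0, at least two indices attain the minimum of min_i(a_i + i · x_0).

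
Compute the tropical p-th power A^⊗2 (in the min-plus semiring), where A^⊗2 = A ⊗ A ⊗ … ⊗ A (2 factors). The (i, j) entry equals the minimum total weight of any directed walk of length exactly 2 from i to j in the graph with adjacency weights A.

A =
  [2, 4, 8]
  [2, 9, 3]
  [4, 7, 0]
A^⊗2 =
  [4, 6, 7]
  [4, 6, 3]
  [4, 7, 0]

Each entry (A^⊗2)_ij equals the minimum over all length-2 walks i = v_0 → v_1 → … → v_2 = j of Σ_t A[v_t][v_{t+1}]. For example, for (i, j) = (0, 2) we minimise over 3 possible intermediate vertex sequences; the minimum is 7, attained along the walk 0 → 1 → 2.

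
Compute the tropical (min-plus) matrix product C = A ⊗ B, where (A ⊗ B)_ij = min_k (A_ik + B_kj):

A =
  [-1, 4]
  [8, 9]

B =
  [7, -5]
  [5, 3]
A ⊗ B =
  [6, -6]
  [14, 3]

Apply the min-plus product entry-by-entry:
  C[0][0] = min over k of (A[0][0] + B[0][0] = -1 + 7 = 6, A[0][1] + B[1][0] = 4 + 5 = 9) = 6 (attained at k = 0)
  C[0][1] = min over k of (A[0][0] + B[0][1] = -1 + -5 = -6, A[0][1] + B[1][1] = 4 + 3 = 7) = -6 (attained at k = 0)
  C[1][0] = min over k of (A[1][0] + B[0][0] = 8 + 7 = 15, A[1][1] + B[1][0] = 9 + 5 = 14) = 14 (attained at k = 1)
  C[1][1] = min over k of (A[1][0] + B[0][1] = 8 + -5 = 3, A[1][1] + B[1][1] = 9 + 3 = 12) = 3 (attained at k = 0)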